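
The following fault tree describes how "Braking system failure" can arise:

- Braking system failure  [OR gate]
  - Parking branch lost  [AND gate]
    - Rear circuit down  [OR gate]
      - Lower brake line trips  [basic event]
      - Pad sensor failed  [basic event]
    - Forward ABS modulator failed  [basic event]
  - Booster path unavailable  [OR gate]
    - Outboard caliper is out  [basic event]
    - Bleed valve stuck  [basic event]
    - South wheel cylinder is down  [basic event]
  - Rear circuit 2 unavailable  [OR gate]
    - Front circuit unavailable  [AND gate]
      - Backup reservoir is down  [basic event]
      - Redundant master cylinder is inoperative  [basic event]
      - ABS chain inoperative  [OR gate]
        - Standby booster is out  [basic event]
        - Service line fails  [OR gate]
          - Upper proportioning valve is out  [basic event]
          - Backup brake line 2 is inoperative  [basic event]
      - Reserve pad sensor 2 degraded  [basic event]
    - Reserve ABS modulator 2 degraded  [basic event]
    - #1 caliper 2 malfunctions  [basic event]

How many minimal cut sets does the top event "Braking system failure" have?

10

Rear circuit down [OR]: union of children's cut sets → 2 cut set(s).
Parking branch lost [AND]: one cut set from each child combined → 2 × 1 = 2 cut set(s).
Booster path unavailable [OR]: union of children's cut sets → 3 cut set(s).
Service line fails [OR]: union of children's cut sets → 2 cut set(s).
ABS chain inoperative [OR]: union of children's cut sets → 3 cut set(s).
Front circuit unavailable [AND]: one cut set from each child combined → 1 × 1 × 3 × 1 = 3 cut set(s).
Rear circuit 2 unavailable [OR]: union of children's cut sets → 5 cut set(s).
Braking system failure [OR]: union of children's cut sets → 10 cut set(s).
Minimal cut sets: {Forward ABS modulator failed, Lower brake line trips}; {Forward ABS modulator failed, Pad sensor failed}; {Outboard caliper is out}; {Bleed valve stuck}; {South wheel cylinder is down}; {Backup reservoir is down, Redundant master cylinder is inoperative, Reserve pad sensor 2 degraded, Standby booster is out}; {Backup reservoir is down, Redundant master cylinder is inoperative, Reserve pad sensor 2 degraded, Upper proportioning valve is out}; {Backup brake line 2 is inoperative, Backup reservoir is down, Redundant master cylinder is inoperative, Reserve pad sensor 2 degraded}; {Reserve ABS modulator 2 degraded}; {#1 caliper 2 malfunctions}.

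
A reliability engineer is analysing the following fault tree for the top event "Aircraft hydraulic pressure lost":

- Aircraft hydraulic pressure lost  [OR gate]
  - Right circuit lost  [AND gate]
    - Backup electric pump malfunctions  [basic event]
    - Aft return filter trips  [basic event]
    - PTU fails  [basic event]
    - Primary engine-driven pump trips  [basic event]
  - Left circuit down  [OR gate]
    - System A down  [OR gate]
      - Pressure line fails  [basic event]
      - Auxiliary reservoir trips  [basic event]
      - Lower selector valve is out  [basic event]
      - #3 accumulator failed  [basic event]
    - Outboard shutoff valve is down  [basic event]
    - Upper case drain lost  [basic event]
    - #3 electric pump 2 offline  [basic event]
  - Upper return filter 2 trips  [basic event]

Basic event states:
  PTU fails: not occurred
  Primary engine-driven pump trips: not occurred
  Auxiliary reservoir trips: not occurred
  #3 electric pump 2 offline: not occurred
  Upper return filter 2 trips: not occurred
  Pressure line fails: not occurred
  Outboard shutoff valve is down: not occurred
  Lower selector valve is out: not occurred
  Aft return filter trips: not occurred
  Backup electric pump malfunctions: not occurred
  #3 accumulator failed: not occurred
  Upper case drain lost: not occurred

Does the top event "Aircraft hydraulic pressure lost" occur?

Right circuit lost [AND]: Backup electric pump malfunctions=not, Aft return filter trips=not, PTU fails=not, Primary engine-driven pump trips=not → not all inputs occur → does not occur.
System A down [OR]: Pressure line fails=not, Auxiliary reservoir trips=not, Lower selector valve is out=not, #3 accumulator failed=not → no input occurs → does not occur.
Left circuit down [OR]: System A down=not, Outboard shutoff valve is down=not, Upper case drain lost=not, #3 electric pump 2 offline=not → no input occurs → does not occur.
Aircraft hydraulic pressure lost [OR]: Right circuit lost=not, Left circuit down=not, Upper return filter 2 trips=not → no input occurs → does not occur.

No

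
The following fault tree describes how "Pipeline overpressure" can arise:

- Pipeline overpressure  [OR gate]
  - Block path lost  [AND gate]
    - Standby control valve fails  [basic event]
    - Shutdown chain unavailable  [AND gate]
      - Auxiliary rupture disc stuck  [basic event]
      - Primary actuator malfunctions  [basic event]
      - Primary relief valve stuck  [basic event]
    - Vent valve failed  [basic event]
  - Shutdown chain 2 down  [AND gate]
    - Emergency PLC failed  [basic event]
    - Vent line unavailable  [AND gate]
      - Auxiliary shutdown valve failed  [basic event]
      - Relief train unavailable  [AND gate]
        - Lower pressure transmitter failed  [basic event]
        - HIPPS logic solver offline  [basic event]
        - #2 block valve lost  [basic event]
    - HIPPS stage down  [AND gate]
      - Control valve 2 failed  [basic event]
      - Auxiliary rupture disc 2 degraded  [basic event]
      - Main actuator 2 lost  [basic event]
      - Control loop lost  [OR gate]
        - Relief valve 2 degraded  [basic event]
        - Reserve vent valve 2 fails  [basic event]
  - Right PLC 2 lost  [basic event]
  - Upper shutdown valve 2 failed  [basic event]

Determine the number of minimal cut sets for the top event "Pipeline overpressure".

Shutdown chain unavailable [AND]: one cut set from each child combined → 1 × 1 × 1 = 1 cut set(s).
Block path lost [AND]: one cut set from each child combined → 1 × 1 × 1 = 1 cut set(s).
Relief train unavailable [AND]: one cut set from each child combined → 1 × 1 × 1 = 1 cut set(s).
Vent line unavailable [AND]: one cut set from each child combined → 1 × 1 = 1 cut set(s).
Control loop lost [OR]: union of children's cut sets → 2 cut set(s).
HIPPS stage down [AND]: one cut set from each child combined → 1 × 1 × 1 × 2 = 2 cut set(s).
Shutdown chain 2 down [AND]: one cut set from each child combined → 1 × 1 × 2 = 2 cut set(s).
Pipeline overpressure [OR]: union of children's cut sets → 5 cut set(s).
Minimal cut sets: {Auxiliary rupture disc stuck, Primary actuator malfunctions, Primary relief valve stuck, Standby control valve fails, Vent valve failed}; {#2 block valve lost, Auxiliary rupture disc 2 degraded, Auxiliary shutdown valve failed, Control valve 2 failed, Emergency PLC failed, HIPPS logic solver offline, Lower pressure transmitter failed, Main actuator 2 lost, Relief valve 2 degraded}; {#2 block valve lost, Auxiliary rupture disc 2 degraded, Auxiliary shutdown valve failed, Control valve 2 failed, Emergency PLC failed, HIPPS logic solver offline, Lower pressure transmitter failed, Main actuator 2 lost, Reserve vent valve 2 fails}; {Right PLC 2 lost}; {Upper shutdown valve 2 failed}.

5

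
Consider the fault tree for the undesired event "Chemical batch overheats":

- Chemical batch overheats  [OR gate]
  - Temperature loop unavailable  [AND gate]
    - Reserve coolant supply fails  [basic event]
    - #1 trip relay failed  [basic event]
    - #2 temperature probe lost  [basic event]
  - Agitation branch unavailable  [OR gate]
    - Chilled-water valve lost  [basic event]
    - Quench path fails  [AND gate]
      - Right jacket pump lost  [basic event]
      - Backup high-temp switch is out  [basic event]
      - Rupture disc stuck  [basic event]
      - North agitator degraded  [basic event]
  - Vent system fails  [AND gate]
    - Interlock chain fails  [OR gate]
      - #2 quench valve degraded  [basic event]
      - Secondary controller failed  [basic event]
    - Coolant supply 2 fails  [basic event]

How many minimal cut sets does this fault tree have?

5

Temperature loop unavailable [AND]: one cut set from each child combined → 1 × 1 × 1 = 1 cut set(s).
Quench path fails [AND]: one cut set from each child combined → 1 × 1 × 1 × 1 = 1 cut set(s).
Agitation branch unavailable [OR]: union of children's cut sets → 2 cut set(s).
Interlock chain fails [OR]: union of children's cut sets → 2 cut set(s).
Vent system fails [AND]: one cut set from each child combined → 2 × 1 = 2 cut set(s).
Chemical batch overheats [OR]: union of children's cut sets → 5 cut set(s).
Minimal cut sets: {#1 trip relay failed, #2 temperature probe lost, Reserve coolant supply fails}; {Chilled-water valve lost}; {Backup high-temp switch is out, North agitator degraded, Right jacket pump lost, Rupture disc stuck}; {#2 quench valve degraded, Coolant supply 2 fails}; {Coolant supply 2 fails, Secondary controller failed}.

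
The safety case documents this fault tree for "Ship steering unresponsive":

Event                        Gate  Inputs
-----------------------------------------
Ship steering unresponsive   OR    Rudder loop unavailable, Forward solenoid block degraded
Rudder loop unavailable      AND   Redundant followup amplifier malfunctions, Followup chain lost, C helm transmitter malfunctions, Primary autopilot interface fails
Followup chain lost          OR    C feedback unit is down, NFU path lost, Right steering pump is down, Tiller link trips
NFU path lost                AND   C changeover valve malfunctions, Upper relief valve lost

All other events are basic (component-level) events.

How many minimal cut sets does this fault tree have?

NFU path lost [AND]: one cut set from each child combined → 1 × 1 = 1 cut set(s).
Followup chain lost [OR]: union of children's cut sets → 4 cut set(s).
Rudder loop unavailable [AND]: one cut set from each child combined → 1 × 4 × 1 × 1 = 4 cut set(s).
Ship steering unresponsive [OR]: union of children's cut sets → 5 cut set(s).
Minimal cut sets: {C feedback unit is down, C helm transmitter malfunctions, Primary autopilot interface fails, Redundant followup amplifier malfunctions}; {C changeover valve malfunctions, C helm transmitter malfunctions, Primary autopilot interface fails, Redundant followup amplifier malfunctions, Upper relief valve lost}; {C helm transmitter malfunctions, Primary autopilot interface fails, Redundant followup amplifier malfunctions, Right steering pump is down}; {C helm transmitter malfunctions, Primary autopilot interface fails, Redundant followup amplifier malfunctions, Tiller link trips}; {Forward solenoid block degraded}.

5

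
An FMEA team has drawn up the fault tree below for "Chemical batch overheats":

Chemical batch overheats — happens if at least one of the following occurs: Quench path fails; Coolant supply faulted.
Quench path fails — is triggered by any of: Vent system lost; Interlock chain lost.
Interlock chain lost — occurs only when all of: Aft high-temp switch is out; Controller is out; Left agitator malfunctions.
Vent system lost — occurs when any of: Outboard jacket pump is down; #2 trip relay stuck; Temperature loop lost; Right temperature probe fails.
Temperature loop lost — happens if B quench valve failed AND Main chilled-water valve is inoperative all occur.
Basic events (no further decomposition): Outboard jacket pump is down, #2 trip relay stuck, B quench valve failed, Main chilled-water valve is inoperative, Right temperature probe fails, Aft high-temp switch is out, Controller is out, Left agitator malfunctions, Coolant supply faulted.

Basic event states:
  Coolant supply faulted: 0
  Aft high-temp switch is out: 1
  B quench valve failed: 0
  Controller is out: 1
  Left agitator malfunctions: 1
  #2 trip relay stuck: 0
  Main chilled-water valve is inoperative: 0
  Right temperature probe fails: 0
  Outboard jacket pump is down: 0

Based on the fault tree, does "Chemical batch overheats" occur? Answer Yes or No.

Yes

Temperature loop lost [AND]: B quench valve failed=not, Main chilled-water valve is inoperative=not → not all inputs occur → does not occur.
Vent system lost [OR]: Outboard jacket pump is down=not, #2 trip relay stuck=not, Temperature loop lost=not, Right temperature probe fails=not → no input occurs → does not occur.
Interlock chain lost [AND]: Aft high-temp switch is out=occurs, Controller is out=occurs, Left agitator malfunctions=occurs → all inputs occur → occurs.
Quench path fails [OR]: Vent system lost=not, Interlock chain lost=occurs → at least one input occurs → occurs.
Chemical batch overheats [OR]: Quench path fails=occurs, Coolant supply faulted=not → at least one input occurs → occurs.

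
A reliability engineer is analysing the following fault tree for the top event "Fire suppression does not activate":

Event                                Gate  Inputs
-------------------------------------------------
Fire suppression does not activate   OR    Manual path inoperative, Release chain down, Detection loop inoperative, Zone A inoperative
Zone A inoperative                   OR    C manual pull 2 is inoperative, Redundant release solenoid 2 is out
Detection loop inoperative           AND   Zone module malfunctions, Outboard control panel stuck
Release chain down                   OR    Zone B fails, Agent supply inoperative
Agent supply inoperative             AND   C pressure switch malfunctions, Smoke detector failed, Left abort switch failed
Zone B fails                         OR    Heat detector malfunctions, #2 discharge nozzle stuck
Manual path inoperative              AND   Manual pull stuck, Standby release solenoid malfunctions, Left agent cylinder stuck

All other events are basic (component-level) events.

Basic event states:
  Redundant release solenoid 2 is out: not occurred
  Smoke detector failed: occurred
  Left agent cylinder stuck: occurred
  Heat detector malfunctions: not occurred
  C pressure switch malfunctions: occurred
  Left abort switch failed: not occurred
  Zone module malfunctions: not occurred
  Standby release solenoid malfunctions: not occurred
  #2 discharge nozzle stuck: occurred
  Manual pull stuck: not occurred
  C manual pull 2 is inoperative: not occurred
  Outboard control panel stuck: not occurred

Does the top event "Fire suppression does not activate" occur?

Yes

Manual path inoperative [AND]: Manual pull stuck=not, Standby release solenoid malfunctions=not, Left agent cylinder stuck=occurs → not all inputs occur → does not occur.
Zone B fails [OR]: Heat detector malfunctions=not, #2 discharge nozzle stuck=occurs → at least one input occurs → occurs.
Agent supply inoperative [AND]: C pressure switch malfunctions=occurs, Smoke detector failed=occurs, Left abort switch failed=not → not all inputs occur → does not occur.
Release chain down [OR]: Zone B fails=occurs, Agent supply inoperative=not → at least one input occurs → occurs.
Detection loop inoperative [AND]: Zone module malfunctions=not, Outboard control panel stuck=not → not all inputs occur → does not occur.
Zone A inoperative [OR]: C manual pull 2 is inoperative=not, Redundant release solenoid 2 is out=not → no input occurs → does not occur.
Fire suppression does not activate [OR]: Manual path inoperative=not, Release chain down=occurs, Detection loop inoperative=not, Zone A inoperative=not → at least one input occurs → occurs.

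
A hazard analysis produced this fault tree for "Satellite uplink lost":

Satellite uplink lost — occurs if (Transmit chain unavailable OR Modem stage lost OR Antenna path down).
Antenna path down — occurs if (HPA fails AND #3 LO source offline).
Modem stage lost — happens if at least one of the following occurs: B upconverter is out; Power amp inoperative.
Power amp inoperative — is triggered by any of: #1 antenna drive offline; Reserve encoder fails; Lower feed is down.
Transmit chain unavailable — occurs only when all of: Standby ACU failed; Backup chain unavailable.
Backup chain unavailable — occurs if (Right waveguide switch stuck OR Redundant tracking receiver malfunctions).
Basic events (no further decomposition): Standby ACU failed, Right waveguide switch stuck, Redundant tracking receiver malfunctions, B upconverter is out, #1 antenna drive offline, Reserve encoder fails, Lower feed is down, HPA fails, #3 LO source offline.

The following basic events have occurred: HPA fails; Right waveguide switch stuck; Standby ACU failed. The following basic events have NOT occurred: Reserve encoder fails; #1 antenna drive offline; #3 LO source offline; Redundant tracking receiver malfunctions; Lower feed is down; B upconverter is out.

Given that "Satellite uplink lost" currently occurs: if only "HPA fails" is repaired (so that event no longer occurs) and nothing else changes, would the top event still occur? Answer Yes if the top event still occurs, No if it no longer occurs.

Yes

Counterfactual: set "HPA fails" to not occurred.
Backup chain unavailable [OR]: Right waveguide switch stuck=occurs, Redundant tracking receiver malfunctions=not → at least one input occurs → occurs.
Transmit chain unavailable [AND]: Standby ACU failed=occurs, Backup chain unavailable=occurs → all inputs occur → occurs.
Power amp inoperative [OR]: #1 antenna drive offline=not, Reserve encoder fails=not, Lower feed is down=not → no input occurs → does not occur.
Modem stage lost [OR]: B upconverter is out=not, Power amp inoperative=not → no input occurs → does not occur.
Antenna path down [AND]: HPA fails=not, #3 LO source offline=not → not all inputs occur → does not occur.
Satellite uplink lost [OR]: Transmit chain unavailable=occurs, Modem stage lost=not, Antenna path down=not → at least one input occurs → occurs.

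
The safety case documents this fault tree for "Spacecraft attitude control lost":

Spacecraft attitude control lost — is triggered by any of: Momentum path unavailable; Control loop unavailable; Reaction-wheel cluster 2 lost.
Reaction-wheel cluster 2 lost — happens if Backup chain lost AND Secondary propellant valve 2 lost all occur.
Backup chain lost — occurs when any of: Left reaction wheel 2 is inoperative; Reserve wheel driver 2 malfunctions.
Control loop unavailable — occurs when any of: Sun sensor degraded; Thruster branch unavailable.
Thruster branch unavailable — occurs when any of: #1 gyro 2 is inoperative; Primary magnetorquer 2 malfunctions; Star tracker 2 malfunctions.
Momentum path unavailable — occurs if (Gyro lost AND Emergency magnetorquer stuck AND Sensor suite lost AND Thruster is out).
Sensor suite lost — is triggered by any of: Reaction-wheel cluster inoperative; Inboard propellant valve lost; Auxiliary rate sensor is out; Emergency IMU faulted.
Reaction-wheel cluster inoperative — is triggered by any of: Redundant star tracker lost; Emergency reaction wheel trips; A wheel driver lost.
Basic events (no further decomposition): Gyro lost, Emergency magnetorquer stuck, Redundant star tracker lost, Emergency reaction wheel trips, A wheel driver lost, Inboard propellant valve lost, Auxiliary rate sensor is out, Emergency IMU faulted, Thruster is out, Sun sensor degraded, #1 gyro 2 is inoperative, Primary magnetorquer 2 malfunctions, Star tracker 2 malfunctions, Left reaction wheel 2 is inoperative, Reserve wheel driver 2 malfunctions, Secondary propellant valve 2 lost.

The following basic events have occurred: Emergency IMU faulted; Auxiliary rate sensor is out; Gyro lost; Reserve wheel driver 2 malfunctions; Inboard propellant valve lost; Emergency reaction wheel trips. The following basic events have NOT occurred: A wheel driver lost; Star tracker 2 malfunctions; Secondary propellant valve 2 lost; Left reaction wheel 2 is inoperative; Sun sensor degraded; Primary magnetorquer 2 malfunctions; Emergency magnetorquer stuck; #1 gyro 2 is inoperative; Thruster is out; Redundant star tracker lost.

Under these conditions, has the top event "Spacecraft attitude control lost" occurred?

No

Reaction-wheel cluster inoperative [OR]: Redundant star tracker lost=not, Emergency reaction wheel trips=occurs, A wheel driver lost=not → at least one input occurs → occurs.
Sensor suite lost [OR]: Reaction-wheel cluster inoperative=occurs, Inboard propellant valve lost=occurs, Auxiliary rate sensor is out=occurs, Emergency IMU faulted=occurs → at least one input occurs → occurs.
Momentum path unavailable [AND]: Gyro lost=occurs, Emergency magnetorquer stuck=not, Sensor suite lost=occurs, Thruster is out=not → not all inputs occur → does not occur.
Thruster branch unavailable [OR]: #1 gyro 2 is inoperative=not, Primary magnetorquer 2 malfunctions=not, Star tracker 2 malfunctions=not → no input occurs → does not occur.
Control loop unavailable [OR]: Sun sensor degraded=not, Thruster branch unavailable=not → no input occurs → does not occur.
Backup chain lost [OR]: Left reaction wheel 2 is inoperative=not, Reserve wheel driver 2 malfunctions=occurs → at least one input occurs → occurs.
Reaction-wheel cluster 2 lost [AND]: Backup chain lost=occurs, Secondary propellant valve 2 lost=not → not all inputs occur → does not occur.
Spacecraft attitude control lost [OR]: Momentum path unavailable=not, Control loop unavailable=not, Reaction-wheel cluster 2 lost=not → no input occurs → does not occur.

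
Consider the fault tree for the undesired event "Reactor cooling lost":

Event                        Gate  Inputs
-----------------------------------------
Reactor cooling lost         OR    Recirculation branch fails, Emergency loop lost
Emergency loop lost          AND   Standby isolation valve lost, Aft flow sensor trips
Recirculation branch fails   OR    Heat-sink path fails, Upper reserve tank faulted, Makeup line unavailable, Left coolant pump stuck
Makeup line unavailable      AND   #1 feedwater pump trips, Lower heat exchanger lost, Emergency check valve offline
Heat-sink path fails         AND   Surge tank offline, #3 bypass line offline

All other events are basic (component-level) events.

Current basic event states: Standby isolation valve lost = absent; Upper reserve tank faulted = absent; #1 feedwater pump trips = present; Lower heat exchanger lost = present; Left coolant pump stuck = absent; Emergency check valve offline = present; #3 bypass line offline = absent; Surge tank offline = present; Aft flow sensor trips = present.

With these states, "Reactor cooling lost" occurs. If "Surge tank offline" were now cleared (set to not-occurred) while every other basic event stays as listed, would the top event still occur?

Counterfactual: set "Surge tank offline" to not occurred.
Heat-sink path fails [AND]: Surge tank offline=not, #3 bypass line offline=not → not all inputs occur → does not occur.
Makeup line unavailable [AND]: #1 feedwater pump trips=occurs, Lower heat exchanger lost=occurs, Emergency check valve offline=occurs → all inputs occur → occurs.
Recirculation branch fails [OR]: Heat-sink path fails=not, Upper reserve tank faulted=not, Makeup line unavailable=occurs, Left coolant pump stuck=not → at least one input occurs → occurs.
Emergency loop lost [AND]: Standby isolation valve lost=not, Aft flow sensor trips=occurs → not all inputs occur → does not occur.
Reactor cooling lost [OR]: Recirculation branch fails=occurs, Emergency loop lost=not → at least one input occurs → occurs.

Yes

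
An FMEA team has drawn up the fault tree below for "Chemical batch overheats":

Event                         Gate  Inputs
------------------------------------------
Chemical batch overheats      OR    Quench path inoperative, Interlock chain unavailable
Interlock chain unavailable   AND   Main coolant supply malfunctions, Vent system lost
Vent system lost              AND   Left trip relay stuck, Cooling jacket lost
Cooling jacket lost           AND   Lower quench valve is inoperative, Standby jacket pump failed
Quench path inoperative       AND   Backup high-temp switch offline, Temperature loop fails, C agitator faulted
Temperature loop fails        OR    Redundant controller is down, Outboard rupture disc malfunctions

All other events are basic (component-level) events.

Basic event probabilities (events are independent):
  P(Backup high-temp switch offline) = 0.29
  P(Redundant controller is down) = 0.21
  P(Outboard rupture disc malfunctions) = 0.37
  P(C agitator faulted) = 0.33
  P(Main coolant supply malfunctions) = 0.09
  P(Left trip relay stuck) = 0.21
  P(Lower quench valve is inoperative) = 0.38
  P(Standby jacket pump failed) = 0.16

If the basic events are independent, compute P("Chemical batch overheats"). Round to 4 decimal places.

0.0492

P(Temperature loop fails) [OR] = 1 − (1−0.21) × (1−0.37) = 0.502300
P(Quench path inoperative) [AND] = 0.29 × 0.502300 × 0.33 = 0.048070
P(Cooling jacket lost) [AND] = 0.38 × 0.16 = 0.060800
P(Vent system lost) [AND] = 0.21 × 0.060800 = 0.012768
P(Interlock chain unavailable) [AND] = 0.09 × 0.012768 = 0.001149
P(Chemical batch overheats) [OR] = 1 − (1−0.048070) × (1−0.001149) = 0.049164
Rounded to 4 decimal places: P(Chemical batch overheats) ≈ 0.0492.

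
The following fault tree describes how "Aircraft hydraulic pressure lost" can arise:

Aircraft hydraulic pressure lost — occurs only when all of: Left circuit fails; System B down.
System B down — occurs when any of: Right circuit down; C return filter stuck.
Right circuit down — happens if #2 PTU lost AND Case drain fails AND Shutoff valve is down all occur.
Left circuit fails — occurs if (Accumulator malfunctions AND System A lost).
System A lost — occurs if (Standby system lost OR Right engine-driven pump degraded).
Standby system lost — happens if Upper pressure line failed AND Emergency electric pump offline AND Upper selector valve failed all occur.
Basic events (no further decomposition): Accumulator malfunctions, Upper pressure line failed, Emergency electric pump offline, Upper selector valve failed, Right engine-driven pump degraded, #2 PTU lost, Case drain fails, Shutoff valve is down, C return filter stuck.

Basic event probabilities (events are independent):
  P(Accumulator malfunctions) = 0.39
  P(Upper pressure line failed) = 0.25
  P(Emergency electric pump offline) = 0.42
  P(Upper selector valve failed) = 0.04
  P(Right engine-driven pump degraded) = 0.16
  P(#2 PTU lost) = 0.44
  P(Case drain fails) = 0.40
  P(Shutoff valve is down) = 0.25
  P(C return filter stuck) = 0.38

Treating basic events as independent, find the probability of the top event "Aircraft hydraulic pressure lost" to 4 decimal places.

0.0260

P(Standby system lost) [AND] = 0.25 × 0.42 × 0.04 = 0.004200
P(System A lost) [OR] = 1 − (1−0.004200) × (1−0.16) = 0.163528
P(Left circuit fails) [AND] = 0.39 × 0.163528 = 0.063776
P(Right circuit down) [AND] = 0.44 × 0.40 × 0.25 = 0.044000
P(System B down) [OR] = 1 − (1−0.044000) × (1−0.38) = 0.407280
P(Aircraft hydraulic pressure lost) [AND] = 0.063776 × 0.407280 = 0.025975
Rounded to 4 decimal places: P(Aircraft hydraulic pressure lost) ≈ 0.0260.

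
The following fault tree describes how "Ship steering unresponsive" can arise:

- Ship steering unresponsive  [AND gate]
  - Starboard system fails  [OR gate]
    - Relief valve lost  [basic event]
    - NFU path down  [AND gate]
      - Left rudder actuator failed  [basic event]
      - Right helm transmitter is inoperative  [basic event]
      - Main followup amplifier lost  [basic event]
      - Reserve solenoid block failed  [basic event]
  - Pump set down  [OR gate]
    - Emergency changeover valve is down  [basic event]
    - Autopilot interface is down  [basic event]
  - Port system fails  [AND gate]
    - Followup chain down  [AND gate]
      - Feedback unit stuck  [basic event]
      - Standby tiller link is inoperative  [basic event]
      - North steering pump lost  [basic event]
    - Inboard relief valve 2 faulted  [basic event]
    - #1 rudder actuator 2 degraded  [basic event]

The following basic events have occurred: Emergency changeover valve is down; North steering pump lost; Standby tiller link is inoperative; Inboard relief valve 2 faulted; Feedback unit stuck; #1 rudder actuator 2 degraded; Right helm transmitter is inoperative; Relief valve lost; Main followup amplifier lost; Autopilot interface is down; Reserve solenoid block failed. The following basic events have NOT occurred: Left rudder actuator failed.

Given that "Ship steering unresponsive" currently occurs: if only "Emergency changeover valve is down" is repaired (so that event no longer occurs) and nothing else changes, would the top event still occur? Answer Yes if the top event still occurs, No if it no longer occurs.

Counterfactual: set "Emergency changeover valve is down" to not occurred.
NFU path down [AND]: Left rudder actuator failed=not, Right helm transmitter is inoperative=occurs, Main followup amplifier lost=occurs, Reserve solenoid block failed=occurs → not all inputs occur → does not occur.
Starboard system fails [OR]: Relief valve lost=occurs, NFU path down=not → at least one input occurs → occurs.
Pump set down [OR]: Emergency changeover valve is down=not, Autopilot interface is down=occurs → at least one input occurs → occurs.
Followup chain down [AND]: Feedback unit stuck=occurs, Standby tiller link is inoperative=occurs, North steering pump lost=occurs → all inputs occur → occurs.
Port system fails [AND]: Followup chain down=occurs, Inboard relief valve 2 faulted=occurs, #1 rudder actuator 2 degraded=occurs → all inputs occur → occurs.
Ship steering unresponsive [AND]: Starboard system fails=occurs, Pump set down=occurs, Port system fails=occurs → all inputs occur → occurs.

Yes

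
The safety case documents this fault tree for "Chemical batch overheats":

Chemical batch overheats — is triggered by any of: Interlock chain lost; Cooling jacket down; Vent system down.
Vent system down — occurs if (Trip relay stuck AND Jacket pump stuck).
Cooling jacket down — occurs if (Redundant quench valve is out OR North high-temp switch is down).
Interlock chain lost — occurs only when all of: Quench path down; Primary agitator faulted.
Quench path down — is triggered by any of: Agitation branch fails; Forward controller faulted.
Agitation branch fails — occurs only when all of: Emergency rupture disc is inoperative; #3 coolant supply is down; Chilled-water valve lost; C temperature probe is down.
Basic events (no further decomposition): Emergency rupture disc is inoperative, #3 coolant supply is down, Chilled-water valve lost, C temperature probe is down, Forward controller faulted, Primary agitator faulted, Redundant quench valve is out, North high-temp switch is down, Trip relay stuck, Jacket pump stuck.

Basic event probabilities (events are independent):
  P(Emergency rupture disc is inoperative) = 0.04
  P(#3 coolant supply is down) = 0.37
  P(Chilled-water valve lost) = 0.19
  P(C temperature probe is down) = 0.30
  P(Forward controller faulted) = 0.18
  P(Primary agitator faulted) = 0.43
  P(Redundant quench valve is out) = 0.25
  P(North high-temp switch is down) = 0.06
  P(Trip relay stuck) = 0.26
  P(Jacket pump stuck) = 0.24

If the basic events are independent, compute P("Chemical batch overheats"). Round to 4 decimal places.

0.3904

P(Agitation branch fails) [AND] = 0.04 × 0.37 × 0.19 × 0.30 = 0.000844
P(Quench path down) [OR] = 1 − (1−0.000844) × (1−0.18) = 0.180692
P(Interlock chain lost) [AND] = 0.180692 × 0.43 = 0.077698
P(Cooling jacket down) [OR] = 1 − (1−0.25) × (1−0.06) = 0.295000
P(Vent system down) [AND] = 0.26 × 0.24 = 0.062400
P(Chemical batch overheats) [OR] = 1 − (1−0.077698) × (1−0.295000) × (1−0.062400) = 0.390351
Rounded to 4 decimal places: P(Chemical batch overheats) ≈ 0.3904.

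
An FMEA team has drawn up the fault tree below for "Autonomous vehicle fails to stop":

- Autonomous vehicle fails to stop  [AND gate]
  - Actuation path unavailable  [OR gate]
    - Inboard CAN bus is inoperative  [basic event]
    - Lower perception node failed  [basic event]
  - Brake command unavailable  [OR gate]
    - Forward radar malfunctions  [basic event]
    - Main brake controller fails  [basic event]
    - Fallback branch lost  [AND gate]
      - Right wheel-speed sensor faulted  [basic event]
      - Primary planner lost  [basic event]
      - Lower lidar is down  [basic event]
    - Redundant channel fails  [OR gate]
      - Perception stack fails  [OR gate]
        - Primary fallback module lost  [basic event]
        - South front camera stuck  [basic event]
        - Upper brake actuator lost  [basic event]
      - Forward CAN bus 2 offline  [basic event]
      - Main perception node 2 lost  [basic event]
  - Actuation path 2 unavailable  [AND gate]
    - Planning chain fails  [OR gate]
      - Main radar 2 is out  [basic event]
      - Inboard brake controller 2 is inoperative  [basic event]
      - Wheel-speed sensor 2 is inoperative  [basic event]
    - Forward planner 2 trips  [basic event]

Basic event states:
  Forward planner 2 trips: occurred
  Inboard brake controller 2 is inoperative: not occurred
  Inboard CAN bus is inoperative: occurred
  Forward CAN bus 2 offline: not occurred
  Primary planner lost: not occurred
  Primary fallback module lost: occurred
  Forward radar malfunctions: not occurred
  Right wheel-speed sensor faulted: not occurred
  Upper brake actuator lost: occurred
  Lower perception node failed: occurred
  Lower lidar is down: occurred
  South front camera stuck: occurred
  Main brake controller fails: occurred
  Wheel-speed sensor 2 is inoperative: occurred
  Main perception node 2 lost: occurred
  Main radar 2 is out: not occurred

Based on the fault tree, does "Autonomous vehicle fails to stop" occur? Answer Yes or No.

Actuation path unavailable [OR]: Inboard CAN bus is inoperative=occurs, Lower perception node failed=occurs → at least one input occurs → occurs.
Fallback branch lost [AND]: Right wheel-speed sensor faulted=not, Primary planner lost=not, Lower lidar is down=occurs → not all inputs occur → does not occur.
Perception stack fails [OR]: Primary fallback module lost=occurs, South front camera stuck=occurs, Upper brake actuator lost=occurs → at least one input occurs → occurs.
Redundant channel fails [OR]: Perception stack fails=occurs, Forward CAN bus 2 offline=not, Main perception node 2 lost=occurs → at least one input occurs → occurs.
Brake command unavailable [OR]: Forward radar malfunctions=not, Main brake controller fails=occurs, Fallback branch lost=not, Redundant channel fails=occurs → at least one input occurs → occurs.
Planning chain fails [OR]: Main radar 2 is out=not, Inboard brake controller 2 is inoperative=not, Wheel-speed sensor 2 is inoperative=occurs → at least one input occurs → occurs.
Actuation path 2 unavailable [AND]: Planning chain fails=occurs, Forward planner 2 trips=occurs → all inputs occur → occurs.
Autonomous vehicle fails to stop [AND]: Actuation path unavailable=occurs, Brake command unavailable=occurs, Actuation path 2 unavailable=occurs → all inputs occur → occurs.

Yes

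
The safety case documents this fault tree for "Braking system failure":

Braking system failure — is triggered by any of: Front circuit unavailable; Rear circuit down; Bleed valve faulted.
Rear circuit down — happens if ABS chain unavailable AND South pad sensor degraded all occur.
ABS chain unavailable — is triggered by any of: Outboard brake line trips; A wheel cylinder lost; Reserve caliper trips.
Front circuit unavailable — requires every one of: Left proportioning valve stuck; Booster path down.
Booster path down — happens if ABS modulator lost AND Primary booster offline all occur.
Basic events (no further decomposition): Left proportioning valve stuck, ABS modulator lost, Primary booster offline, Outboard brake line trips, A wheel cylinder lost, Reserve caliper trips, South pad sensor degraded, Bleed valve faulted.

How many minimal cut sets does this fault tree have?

5

Booster path down [AND]: one cut set from each child combined → 1 × 1 = 1 cut set(s).
Front circuit unavailable [AND]: one cut set from each child combined → 1 × 1 = 1 cut set(s).
ABS chain unavailable [OR]: union of children's cut sets → 3 cut set(s).
Rear circuit down [AND]: one cut set from each child combined → 3 × 1 = 3 cut set(s).
Braking system failure [OR]: union of children's cut sets → 5 cut set(s).
Minimal cut sets: {ABS modulator lost, Left proportioning valve stuck, Primary booster offline}; {Outboard brake line trips, South pad sensor degraded}; {A wheel cylinder lost, South pad sensor degraded}; {Reserve caliper trips, South pad sensor degraded}; {Bleed valve faulted}.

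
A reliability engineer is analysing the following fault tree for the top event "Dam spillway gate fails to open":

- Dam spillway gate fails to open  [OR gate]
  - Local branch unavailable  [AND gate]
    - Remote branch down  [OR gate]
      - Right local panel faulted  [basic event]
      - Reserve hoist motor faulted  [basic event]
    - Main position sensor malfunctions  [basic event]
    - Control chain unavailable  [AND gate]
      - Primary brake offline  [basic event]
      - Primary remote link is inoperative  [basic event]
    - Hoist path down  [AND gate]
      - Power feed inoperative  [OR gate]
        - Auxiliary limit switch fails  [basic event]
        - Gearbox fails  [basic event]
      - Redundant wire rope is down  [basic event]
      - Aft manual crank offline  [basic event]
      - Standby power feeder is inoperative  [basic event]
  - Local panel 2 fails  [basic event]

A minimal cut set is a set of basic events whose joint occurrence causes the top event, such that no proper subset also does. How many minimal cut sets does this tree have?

Remote branch down [OR]: union of children's cut sets → 2 cut set(s).
Control chain unavailable [AND]: one cut set from each child combined → 1 × 1 = 1 cut set(s).
Power feed inoperative [OR]: union of children's cut sets → 2 cut set(s).
Hoist path down [AND]: one cut set from each child combined → 2 × 1 × 1 × 1 = 2 cut set(s).
Local branch unavailable [AND]: one cut set from each child combined → 2 × 1 × 1 × 2 = 4 cut set(s).
Dam spillway gate fails to open [OR]: union of children's cut sets → 5 cut set(s).
Minimal cut sets: {Aft manual crank offline, Auxiliary limit switch fails, Main position sensor malfunctions, Primary brake offline, Primary remote link is inoperative, Redundant wire rope is down, Right local panel faulted, Standby power feeder is inoperative}; {Aft manual crank offline, Gearbox fails, Main position sensor malfunctions, Primary brake offline, Primary remote link is inoperative, Redundant wire rope is down, Right local panel faulted, Standby power feeder is inoperative}; {Aft manual crank offline, Auxiliary limit switch fails, Main position sensor malfunctions, Primary brake offline, Primary remote link is inoperative, Redundant wire rope is down, Reserve hoist motor faulted, Standby power feeder is inoperative}; {Aft manual crank offline, Gearbox fails, Main position sensor malfunctions, Primary brake offline, Primary remote link is inoperative, Redundant wire rope is down, Reserve hoist motor faulted, Standby power feeder is inoperative}; {Local panel 2 fails}.

5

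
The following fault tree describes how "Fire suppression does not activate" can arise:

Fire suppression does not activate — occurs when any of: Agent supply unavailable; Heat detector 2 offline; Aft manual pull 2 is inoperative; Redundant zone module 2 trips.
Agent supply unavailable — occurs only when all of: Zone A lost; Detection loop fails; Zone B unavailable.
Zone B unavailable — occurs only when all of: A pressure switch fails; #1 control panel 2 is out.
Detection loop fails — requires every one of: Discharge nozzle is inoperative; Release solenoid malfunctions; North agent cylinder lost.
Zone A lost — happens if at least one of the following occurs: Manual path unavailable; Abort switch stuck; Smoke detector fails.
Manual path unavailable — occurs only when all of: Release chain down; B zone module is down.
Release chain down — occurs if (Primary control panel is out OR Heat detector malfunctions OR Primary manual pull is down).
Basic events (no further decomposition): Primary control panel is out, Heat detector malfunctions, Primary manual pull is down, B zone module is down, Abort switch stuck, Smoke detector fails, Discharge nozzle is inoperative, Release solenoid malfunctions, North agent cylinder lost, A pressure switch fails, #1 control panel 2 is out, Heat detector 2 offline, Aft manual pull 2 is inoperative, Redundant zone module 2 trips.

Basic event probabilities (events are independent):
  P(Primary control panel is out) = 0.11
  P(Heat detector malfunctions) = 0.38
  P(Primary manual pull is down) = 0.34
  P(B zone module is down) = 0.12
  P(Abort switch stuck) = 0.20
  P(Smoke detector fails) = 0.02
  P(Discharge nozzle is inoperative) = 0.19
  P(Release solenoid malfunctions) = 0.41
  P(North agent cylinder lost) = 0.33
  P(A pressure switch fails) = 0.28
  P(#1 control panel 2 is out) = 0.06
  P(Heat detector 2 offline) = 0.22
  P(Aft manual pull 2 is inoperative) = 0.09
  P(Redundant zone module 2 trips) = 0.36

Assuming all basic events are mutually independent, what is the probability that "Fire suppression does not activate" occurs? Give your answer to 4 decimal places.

0.5458

P(Release chain down) [OR] = 1 − (1−0.11) × (1−0.38) × (1−0.34) = 0.635812
P(Manual path unavailable) [AND] = 0.635812 × 0.12 = 0.076297
P(Zone A lost) [OR] = 1 − (1−0.076297) × (1−0.20) × (1−0.02) = 0.275817
P(Detection loop fails) [AND] = 0.19 × 0.41 × 0.33 = 0.025707
P(Zone B unavailable) [AND] = 0.28 × 0.06 = 0.016800
P(Agent supply unavailable) [AND] = 0.275817 × 0.025707 × 0.016800 = 0.000119
P(Fire suppression does not activate) [OR] = 1 − (1−0.000119) × (1−0.22) × (1−0.09) × (1−0.36) = 0.545782
Rounded to 4 decimal places: P(Fire suppression does not activate) ≈ 0.5458.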